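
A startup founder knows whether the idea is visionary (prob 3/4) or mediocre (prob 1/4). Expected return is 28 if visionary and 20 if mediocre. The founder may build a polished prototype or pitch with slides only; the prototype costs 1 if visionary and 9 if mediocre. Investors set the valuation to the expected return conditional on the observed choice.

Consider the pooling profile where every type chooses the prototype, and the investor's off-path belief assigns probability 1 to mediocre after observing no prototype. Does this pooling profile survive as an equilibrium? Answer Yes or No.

No

On path, the investor holds the prior and pays 3/4·28 + 1/4·20 = 26. Off path (no prototype), believing mediocre, it pays 20.
visionary: the prototype nets 26 − 1 = 25; no prototype nets 20. visionary stays.
mediocre: the prototype nets 26 − 9 = 17; no prototype nets 20. mediocre would deviate.
A type deviates, so pooling fails.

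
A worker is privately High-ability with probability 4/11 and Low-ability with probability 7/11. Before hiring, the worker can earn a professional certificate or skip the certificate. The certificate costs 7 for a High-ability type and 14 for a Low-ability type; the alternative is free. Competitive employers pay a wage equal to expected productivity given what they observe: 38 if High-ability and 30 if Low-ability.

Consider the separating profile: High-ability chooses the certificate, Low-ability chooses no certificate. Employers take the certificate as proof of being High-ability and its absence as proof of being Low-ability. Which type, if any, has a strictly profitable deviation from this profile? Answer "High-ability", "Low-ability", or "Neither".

Neither

The certificate pays 38; no certificate pays 30.
High-ability: assigned the certificate, nets 38 − 7 = 31; deviating to no certificate nets 30.
Low-ability: assigned no certificate, nets 30; deviating to the certificate nets 38 − 14 = 24.
Both types strictly prefer their assigned action; no profitable deviation.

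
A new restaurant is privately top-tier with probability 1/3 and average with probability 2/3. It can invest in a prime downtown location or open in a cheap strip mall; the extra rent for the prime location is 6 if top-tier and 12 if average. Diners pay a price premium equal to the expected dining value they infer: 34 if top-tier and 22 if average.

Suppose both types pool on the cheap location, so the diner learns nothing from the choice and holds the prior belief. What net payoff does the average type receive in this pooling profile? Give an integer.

26

Pooled price premium = 1/3·34 + 2/3·22 = 26.
average pays no cost for the cheap location, so net payoff = 26.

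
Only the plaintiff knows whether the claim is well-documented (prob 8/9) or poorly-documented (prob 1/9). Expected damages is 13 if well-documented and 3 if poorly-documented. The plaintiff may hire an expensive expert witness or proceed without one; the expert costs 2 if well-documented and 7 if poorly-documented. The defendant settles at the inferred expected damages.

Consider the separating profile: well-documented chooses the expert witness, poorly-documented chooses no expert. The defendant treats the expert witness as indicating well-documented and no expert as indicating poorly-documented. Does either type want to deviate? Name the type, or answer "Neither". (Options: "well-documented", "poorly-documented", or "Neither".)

The expert witness pays 13; no expert pays 3.
well-documented: assigned the expert witness, nets 13 − 2 = 11; deviating to no expert nets 3.
poorly-documented: assigned no expert, nets 3; deviating to the expert witness nets 13 − 7 = 6.
The poorly-documented type gains 3 by deviating.

poorly-documented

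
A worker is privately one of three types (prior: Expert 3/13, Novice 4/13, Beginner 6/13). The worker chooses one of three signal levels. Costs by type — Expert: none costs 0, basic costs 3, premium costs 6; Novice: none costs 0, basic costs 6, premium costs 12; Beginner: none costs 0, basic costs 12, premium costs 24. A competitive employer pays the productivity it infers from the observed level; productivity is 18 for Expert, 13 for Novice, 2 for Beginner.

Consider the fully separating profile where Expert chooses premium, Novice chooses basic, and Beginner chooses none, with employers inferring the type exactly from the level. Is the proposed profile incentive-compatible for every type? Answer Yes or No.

Separating wages: premium → 18, basic → 13, none → 2.
Expert (assigned premium): none: 2 − 0 = 2; basic: 13 − 3 = 10; premium: 18 − 6 = 12. Expert stays.
Novice (assigned basic): none: 2 − 0 = 2; basic: 13 − 6 = 7; premium: 18 − 12 = 6. Novice stays.
Beginner (assigned none): none: 2 − 0 = 2; basic: 13 − 12 = 1; premium: 18 − 24 = -6. Beginner stays.
Every type prefers its assigned level; separation holds.

Yes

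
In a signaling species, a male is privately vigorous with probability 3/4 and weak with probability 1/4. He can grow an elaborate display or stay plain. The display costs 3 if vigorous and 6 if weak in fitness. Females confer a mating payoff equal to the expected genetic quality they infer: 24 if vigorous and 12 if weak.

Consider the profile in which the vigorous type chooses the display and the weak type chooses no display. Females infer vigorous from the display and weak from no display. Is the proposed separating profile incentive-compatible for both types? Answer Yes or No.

No

Under these beliefs, the display earns mating payoff 24 and no display earns mating payoff 12.
vigorous: the display nets 24 − 3 = 21; no display nets 12. vigorous prefers the display.
weak: the display nets 24 − 6 = 18; no display nets 12. weak would deviate to the display.
weak has a profitable deviation, so the profile is not an equilibrium.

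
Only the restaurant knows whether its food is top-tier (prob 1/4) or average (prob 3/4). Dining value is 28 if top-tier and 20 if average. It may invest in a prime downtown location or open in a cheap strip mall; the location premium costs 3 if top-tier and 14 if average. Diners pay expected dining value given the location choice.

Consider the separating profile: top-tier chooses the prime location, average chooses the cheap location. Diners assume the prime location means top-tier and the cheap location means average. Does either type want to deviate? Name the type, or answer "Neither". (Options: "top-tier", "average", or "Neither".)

Neither

The prime location pays 28; the cheap location pays 20.
top-tier: assigned the prime location, nets 28 − 3 = 25; deviating to the cheap location nets 20.
average: assigned the cheap location, nets 20; deviating to the prime location nets 28 − 14 = 14.
Both types strictly prefer their assigned action; no profitable deviation.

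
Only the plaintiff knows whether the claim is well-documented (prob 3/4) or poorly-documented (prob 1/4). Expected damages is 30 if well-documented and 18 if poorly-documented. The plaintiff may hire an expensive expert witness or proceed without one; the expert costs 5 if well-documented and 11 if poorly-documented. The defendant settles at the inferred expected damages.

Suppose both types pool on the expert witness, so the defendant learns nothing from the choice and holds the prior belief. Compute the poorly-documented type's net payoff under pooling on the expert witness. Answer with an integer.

Pooled settlement = 3/4·30 + 1/4·18 = 27.
poorly-documented pays cost 11 for the expert witness, so net payoff = 27 − 11 = 16.

16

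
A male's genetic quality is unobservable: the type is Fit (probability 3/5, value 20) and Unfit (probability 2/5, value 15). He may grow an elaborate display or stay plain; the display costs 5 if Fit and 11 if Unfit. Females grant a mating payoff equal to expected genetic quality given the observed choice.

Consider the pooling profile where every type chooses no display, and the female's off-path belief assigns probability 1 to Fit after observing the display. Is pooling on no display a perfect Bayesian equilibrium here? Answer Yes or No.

Yes

On path, the female holds the prior and pays 3/5·20 + 2/5·15 = 18. Off path (the display), believing Fit, it pays 20.
Fit: no display nets 18; the display nets 20 − 5 = 15. Fit stays.
Unfit: no display nets 18; the display nets 20 − 11 = 9. Unfit stays.
No type deviates, so pooling is sustained.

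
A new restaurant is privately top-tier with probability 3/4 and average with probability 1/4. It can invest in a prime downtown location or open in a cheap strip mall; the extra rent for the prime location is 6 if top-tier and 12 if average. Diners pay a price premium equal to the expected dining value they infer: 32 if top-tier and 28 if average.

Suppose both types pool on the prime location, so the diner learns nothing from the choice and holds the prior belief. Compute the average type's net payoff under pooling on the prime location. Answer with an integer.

Pooled price premium = 3/4·32 + 1/4·28 = 31.
average pays cost 12 for the prime location, so net payoff = 31 − 12 = 19.

19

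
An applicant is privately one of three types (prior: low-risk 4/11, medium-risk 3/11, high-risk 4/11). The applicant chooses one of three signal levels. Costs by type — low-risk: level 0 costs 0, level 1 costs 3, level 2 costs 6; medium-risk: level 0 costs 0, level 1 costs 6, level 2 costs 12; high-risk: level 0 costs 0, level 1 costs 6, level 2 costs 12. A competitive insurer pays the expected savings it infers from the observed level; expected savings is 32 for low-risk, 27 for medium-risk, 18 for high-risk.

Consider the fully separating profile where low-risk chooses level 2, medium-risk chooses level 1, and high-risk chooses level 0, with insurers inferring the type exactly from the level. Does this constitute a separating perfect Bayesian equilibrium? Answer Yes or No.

Separating rebates: level 2 → 32, level 1 → 27, level 0 → 18.
low-risk (assigned level 2): level 0: 18 − 0 = 18; level 1: 27 − 3 = 24; level 2: 32 − 6 = 26. low-risk stays.
medium-risk (assigned level 1): level 0: 18 − 0 = 18; level 1: 27 − 6 = 21; level 2: 32 − 12 = 20. medium-risk stays.
high-risk (assigned level 0): level 0: 18 − 0 = 18; level 1: 27 − 6 = 21; level 2: 32 − 12 = 20. high-risk prefers level 1.
At least one type deviates; the separating profile fails.

No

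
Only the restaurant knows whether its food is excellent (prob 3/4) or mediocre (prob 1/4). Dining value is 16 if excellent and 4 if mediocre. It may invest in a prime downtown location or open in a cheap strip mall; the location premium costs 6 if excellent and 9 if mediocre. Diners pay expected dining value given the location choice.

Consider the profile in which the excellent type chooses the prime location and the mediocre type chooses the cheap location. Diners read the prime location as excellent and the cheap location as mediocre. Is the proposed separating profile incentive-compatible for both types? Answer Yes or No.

No

Under these beliefs, the prime location earns price premium 16 and the cheap location earns price premium 4.
excellent: the prime location nets 16 − 6 = 10; the cheap location nets 4. excellent prefers the prime location.
mediocre: the prime location nets 16 − 9 = 7; the cheap location nets 4. mediocre would deviate to the prime location.
mediocre has a profitable deviation, so the profile is not an equilibrium.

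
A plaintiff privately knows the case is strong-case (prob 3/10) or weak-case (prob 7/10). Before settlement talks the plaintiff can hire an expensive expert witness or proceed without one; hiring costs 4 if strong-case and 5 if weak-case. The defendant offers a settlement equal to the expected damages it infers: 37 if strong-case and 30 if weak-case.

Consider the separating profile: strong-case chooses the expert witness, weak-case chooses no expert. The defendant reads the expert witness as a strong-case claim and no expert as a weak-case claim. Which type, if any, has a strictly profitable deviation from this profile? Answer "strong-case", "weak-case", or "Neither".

weak-case

The expert witness pays 37; no expert pays 30.
strong-case: assigned the expert witness, nets 37 − 4 = 33; deviating to no expert nets 30.
weak-case: assigned no expert, nets 30; deviating to the expert witness nets 37 − 5 = 32.
The weak-case type gains 2 by deviating.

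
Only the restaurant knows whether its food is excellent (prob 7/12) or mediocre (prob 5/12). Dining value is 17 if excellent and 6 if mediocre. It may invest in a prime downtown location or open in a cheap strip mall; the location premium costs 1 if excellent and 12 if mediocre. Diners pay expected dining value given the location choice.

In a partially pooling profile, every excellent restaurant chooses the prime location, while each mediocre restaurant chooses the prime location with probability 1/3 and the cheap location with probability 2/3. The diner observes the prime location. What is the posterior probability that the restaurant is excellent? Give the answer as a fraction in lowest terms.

P(the prime location) = (7/12)·1 + (5/12)·(1/3) = 13/18.
By Bayes' rule, P(excellent | the prime location) = (7/12) / (13/18) = 21/26.

21/26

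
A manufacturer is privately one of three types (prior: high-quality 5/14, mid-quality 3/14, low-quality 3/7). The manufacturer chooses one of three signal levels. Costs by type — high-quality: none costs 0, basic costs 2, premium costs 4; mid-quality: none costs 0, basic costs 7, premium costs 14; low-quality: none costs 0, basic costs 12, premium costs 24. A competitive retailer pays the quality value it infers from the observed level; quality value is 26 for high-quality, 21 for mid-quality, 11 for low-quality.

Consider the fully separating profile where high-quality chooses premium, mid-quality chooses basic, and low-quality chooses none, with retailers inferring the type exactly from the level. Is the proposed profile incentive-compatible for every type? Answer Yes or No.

Yes

Separating prices: premium → 26, basic → 21, none → 11.
high-quality (assigned premium): none: 11 − 0 = 11; basic: 21 − 2 = 19; premium: 26 − 4 = 22. high-quality stays.
mid-quality (assigned basic): none: 11 − 0 = 11; basic: 21 − 7 = 14; premium: 26 − 14 = 12. mid-quality stays.
low-quality (assigned none): none: 11 − 0 = 11; basic: 21 − 12 = 9; premium: 26 − 24 = 2. low-quality stays.
Every type prefers its assigned level; separation holds.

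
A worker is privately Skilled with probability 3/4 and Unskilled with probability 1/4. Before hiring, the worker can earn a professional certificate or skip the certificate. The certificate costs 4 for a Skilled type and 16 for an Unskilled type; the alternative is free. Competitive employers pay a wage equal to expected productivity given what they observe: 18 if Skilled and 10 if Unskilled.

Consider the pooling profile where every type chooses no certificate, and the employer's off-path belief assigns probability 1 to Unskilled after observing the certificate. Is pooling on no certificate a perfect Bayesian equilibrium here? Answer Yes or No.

Yes

On path, the employer holds the prior and pays 3/4·18 + 1/4·10 = 16. Off path (the certificate), believing Unskilled, it pays 10.
Skilled: no certificate nets 16; the certificate nets 10 − 4 = 6. Skilled stays.
Unskilled: no certificate nets 16; the certificate nets 10 − 16 = -6. Unskilled stays.
No type deviates, so pooling is sustained.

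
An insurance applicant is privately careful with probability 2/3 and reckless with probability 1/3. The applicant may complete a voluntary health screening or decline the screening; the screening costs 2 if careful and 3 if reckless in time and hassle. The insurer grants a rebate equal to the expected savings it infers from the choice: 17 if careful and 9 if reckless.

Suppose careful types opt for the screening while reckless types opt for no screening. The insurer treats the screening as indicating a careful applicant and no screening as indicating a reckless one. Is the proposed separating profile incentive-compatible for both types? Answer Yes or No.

No

Under these beliefs, the screening earns rebate 17 and no screening earns rebate 9.
careful: the screening nets 17 − 2 = 15; no screening nets 9. careful prefers the screening.
reckless: the screening nets 17 − 3 = 14; no screening nets 9. reckless would deviate to the screening.
reckless has a profitable deviation, so the profile is not an equilibrium.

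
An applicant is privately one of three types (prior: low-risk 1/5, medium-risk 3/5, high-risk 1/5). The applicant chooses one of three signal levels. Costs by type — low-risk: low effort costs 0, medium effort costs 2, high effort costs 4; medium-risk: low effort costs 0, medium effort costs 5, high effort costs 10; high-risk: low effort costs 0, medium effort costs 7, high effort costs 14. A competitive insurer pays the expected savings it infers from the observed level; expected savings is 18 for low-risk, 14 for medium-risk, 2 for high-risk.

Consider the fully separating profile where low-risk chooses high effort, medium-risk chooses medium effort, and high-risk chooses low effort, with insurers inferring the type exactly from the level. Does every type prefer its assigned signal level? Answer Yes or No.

Separating rebates: high effort → 18, medium effort → 14, low effort → 2.
low-risk (assigned high effort): low effort: 2 − 0 = 2; medium effort: 14 − 2 = 12; high effort: 18 − 4 = 14. low-risk stays.
medium-risk (assigned medium effort): low effort: 2 − 0 = 2; medium effort: 14 − 5 = 9; high effort: 18 − 10 = 8. medium-risk stays.
high-risk (assigned low effort): low effort: 2 − 0 = 2; medium effort: 14 − 7 = 7; high effort: 18 − 14 = 4. high-risk prefers medium effort.
At least one type deviates; the separating profile fails.

No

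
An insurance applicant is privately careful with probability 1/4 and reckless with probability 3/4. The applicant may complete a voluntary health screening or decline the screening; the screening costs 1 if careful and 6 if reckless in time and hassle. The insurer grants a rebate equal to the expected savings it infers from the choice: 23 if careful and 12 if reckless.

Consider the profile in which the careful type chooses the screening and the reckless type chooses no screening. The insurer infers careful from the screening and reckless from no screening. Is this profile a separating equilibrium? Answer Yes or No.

Under these beliefs, the screening earns rebate 23 and no screening earns rebate 12.
careful: the screening nets 23 − 1 = 22; no screening nets 12. careful prefers the screening.
reckless: the screening nets 23 − 6 = 17; no screening nets 12. reckless would deviate to the screening.
reckless has a profitable deviation, so the profile is not an equilibrium.

No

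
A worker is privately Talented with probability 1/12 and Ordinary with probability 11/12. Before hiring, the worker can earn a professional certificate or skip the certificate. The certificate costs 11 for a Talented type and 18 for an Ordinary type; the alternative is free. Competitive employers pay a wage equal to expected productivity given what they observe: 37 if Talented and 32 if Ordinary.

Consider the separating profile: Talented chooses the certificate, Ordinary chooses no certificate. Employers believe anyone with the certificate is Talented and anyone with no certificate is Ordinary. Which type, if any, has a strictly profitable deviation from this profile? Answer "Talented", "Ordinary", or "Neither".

Talented

The certificate pays 37; no certificate pays 32.
Talented: assigned the certificate, nets 37 − 11 = 26; deviating to no certificate nets 32.
Ordinary: assigned no certificate, nets 32; deviating to the certificate nets 37 − 18 = 19.
The Talented type gains 6 by deviating.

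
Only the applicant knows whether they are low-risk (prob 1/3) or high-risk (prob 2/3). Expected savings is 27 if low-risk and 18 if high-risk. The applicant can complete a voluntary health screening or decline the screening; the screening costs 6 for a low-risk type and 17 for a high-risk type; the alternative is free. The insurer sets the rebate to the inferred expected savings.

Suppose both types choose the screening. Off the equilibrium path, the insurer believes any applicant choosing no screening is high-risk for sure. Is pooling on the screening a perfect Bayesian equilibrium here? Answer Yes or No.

No

On path, the insurer holds the prior and pays 1/3·27 + 2/3·18 = 21. Off path (no screening), believing high-risk, it pays 18.
low-risk: the screening nets 21 − 6 = 15; no screening nets 18. low-risk would deviate.
high-risk: the screening nets 21 − 17 = 4; no screening nets 18. high-risk would deviate.
A type deviates, so pooling fails.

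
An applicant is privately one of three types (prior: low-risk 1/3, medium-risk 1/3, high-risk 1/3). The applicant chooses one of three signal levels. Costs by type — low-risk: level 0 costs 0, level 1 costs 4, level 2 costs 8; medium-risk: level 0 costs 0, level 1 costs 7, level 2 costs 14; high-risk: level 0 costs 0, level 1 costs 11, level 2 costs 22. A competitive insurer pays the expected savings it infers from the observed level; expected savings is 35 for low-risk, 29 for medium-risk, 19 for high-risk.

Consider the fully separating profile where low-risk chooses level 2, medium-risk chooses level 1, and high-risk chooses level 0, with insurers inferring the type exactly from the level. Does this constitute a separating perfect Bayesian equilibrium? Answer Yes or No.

Yes

Separating rebates: level 2 → 35, level 1 → 29, level 0 → 19.
low-risk (assigned level 2): level 0: 19 − 0 = 19; level 1: 29 − 4 = 25; level 2: 35 − 8 = 27. low-risk stays.
medium-risk (assigned level 1): level 0: 19 − 0 = 19; level 1: 29 − 7 = 22; level 2: 35 − 14 = 21. medium-risk stays.
high-risk (assigned level 0): level 0: 19 − 0 = 19; level 1: 29 − 11 = 18; level 2: 35 − 22 = 13. high-risk stays.
Every type prefers its assigned level; separation holds.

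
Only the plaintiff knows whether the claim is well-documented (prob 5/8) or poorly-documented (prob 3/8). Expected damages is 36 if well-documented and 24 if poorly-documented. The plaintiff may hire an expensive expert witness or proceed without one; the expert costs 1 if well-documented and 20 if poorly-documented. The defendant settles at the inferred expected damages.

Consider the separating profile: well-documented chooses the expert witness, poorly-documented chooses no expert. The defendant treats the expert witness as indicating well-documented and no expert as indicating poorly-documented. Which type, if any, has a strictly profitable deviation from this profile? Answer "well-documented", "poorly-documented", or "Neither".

The expert witness pays 36; no expert pays 24.
well-documented: assigned the expert witness, nets 36 − 1 = 35; deviating to no expert nets 24.
poorly-documented: assigned no expert, nets 24; deviating to the expert witness nets 36 − 20 = 16.
Both types strictly prefer their assigned action; no profitable deviation.

Neither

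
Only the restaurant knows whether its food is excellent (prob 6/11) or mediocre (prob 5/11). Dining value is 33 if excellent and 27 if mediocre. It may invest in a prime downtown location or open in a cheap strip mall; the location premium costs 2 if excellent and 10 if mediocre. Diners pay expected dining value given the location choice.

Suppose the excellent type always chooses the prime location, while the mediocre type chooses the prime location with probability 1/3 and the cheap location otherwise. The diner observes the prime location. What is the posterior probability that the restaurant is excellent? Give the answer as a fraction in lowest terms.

P(the prime location) = (6/11)·1 + (5/11)·(1/3) = 23/33.
By Bayes' rule, P(excellent | the prime location) = (6/11) / (23/33) = 18/23.

18/23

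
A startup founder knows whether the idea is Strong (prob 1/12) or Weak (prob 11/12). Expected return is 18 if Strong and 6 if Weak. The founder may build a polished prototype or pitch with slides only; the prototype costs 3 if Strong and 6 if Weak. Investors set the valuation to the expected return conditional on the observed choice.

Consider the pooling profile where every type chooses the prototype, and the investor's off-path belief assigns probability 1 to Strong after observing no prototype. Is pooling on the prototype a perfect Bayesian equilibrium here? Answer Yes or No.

No

On path, the investor holds the prior and pays 1/12·18 + 11/12·6 = 7. Off path (no prototype), believing Strong, it pays 18.
Strong: the prototype nets 7 − 3 = 4; no prototype nets 18. Strong would deviate.
Weak: the prototype nets 7 − 6 = 1; no prototype nets 18. Weak would deviate.
A type deviates, so pooling fails.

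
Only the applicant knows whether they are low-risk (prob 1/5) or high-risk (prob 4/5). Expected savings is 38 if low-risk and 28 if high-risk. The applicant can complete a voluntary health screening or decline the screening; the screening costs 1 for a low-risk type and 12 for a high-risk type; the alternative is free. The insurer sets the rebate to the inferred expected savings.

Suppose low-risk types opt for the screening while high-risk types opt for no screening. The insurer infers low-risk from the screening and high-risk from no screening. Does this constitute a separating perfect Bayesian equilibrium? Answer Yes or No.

Under these beliefs, the screening earns rebate 38 and no screening earns rebate 28.
low-risk: the screening nets 38 − 1 = 37; no screening nets 28. low-risk prefers the screening.
high-risk: the screening nets 38 − 12 = 26; no screening nets 28. high-risk prefers no screening.
Neither type deviates, so the separating profile is an equilibrium.

Yes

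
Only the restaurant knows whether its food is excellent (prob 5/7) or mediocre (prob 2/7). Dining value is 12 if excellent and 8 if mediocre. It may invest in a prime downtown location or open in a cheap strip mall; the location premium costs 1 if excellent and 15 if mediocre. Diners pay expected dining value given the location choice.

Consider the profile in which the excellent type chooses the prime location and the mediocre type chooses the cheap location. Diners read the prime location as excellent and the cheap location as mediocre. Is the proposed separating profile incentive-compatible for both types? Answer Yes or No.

Under these beliefs, the prime location earns price premium 12 and the cheap location earns price premium 8.
excellent: the prime location nets 12 − 1 = 11; the cheap location nets 8. excellent prefers the prime location.
mediocre: the prime location nets 12 − 15 = -3; the cheap location nets 8. mediocre prefers the cheap location.
Neither type deviates, so the separating profile is an equilibrium.

Yes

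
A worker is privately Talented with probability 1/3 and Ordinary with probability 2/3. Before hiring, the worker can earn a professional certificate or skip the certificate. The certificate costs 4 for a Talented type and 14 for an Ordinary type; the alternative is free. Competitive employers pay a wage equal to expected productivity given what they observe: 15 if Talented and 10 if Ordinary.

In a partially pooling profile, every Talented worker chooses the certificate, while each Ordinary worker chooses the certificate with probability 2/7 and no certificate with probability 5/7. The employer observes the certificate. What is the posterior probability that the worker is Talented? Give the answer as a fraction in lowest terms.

7/11

P(the certificate) = (1/3)·1 + (2/3)·(2/7) = 11/21.
By Bayes' rule, P(Talented | the certificate) = (1/3) / (11/21) = 7/11.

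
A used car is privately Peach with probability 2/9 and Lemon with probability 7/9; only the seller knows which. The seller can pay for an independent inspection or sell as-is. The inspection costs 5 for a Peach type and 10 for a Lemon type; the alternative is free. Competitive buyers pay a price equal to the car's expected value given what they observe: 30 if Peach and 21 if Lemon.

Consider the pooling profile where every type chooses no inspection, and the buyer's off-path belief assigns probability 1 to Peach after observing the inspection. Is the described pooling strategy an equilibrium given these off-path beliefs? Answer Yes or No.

No

On path, the buyer holds the prior and pays 2/9·30 + 7/9·21 = 23. Off path (the inspection), believing Peach, it pays 30.
Peach: no inspection nets 23; the inspection nets 30 − 5 = 25. Peach would deviate.
Lemon: no inspection nets 23; the inspection nets 30 − 10 = 20. Lemon stays.
A type deviates, so pooling fails.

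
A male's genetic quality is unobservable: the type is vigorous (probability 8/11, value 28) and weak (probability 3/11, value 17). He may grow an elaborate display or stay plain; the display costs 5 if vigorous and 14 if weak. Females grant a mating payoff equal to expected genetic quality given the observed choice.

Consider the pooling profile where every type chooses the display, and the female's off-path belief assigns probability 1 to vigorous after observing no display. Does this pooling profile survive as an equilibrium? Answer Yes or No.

No

On path, the female holds the prior and pays 8/11·28 + 3/11·17 = 25. Off path (no display), believing vigorous, it pays 28.
vigorous: the display nets 25 − 5 = 20; no display nets 28. vigorous would deviate.
weak: the display nets 25 − 14 = 11; no display nets 28. weak would deviate.
A type deviates, so pooling fails.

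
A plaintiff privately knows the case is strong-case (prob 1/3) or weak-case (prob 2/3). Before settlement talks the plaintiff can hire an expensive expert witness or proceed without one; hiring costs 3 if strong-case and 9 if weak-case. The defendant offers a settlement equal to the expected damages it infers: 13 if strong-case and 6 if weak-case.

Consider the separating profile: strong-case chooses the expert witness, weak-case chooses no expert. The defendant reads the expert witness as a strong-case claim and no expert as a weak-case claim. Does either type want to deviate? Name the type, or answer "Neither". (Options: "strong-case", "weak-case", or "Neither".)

Neither

The expert witness pays 13; no expert pays 6.
strong-case: assigned the expert witness, nets 13 − 3 = 10; deviating to no expert nets 6.
weak-case: assigned no expert, nets 6; deviating to the expert witness nets 13 − 9 = 4.
Both types strictly prefer their assigned action; no profitable deviation.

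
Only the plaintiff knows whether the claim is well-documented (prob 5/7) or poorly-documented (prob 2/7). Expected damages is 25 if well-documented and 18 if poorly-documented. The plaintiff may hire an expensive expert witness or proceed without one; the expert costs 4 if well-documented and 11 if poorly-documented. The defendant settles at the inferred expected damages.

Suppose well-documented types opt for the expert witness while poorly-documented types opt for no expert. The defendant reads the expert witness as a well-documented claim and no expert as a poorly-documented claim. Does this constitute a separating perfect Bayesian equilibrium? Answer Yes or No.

Yes

Under these beliefs, the expert witness earns settlement 25 and no expert earns settlement 18.
well-documented: the expert witness nets 25 − 4 = 21; no expert nets 18. well-documented prefers the expert witness.
poorly-documented: the expert witness nets 25 − 11 = 14; no expert nets 18. poorly-documented prefers no expert.
Neither type deviates, so the separating profile is an equilibrium.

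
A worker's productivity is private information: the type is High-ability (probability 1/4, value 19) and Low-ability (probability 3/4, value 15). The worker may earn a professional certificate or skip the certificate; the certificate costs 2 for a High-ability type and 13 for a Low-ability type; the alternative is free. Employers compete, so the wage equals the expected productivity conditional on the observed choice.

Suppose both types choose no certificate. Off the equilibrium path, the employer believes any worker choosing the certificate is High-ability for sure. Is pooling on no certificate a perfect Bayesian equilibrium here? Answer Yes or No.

On path, the employer holds the prior and pays 1/4·19 + 3/4·15 = 16. Off path (the certificate), believing High-ability, it pays 19.
High-ability: no certificate nets 16; the certificate nets 19 − 2 = 17. High-ability would deviate.
Low-ability: no certificate nets 16; the certificate nets 19 − 13 = 6. Low-ability stays.
A type deviates, so pooling fails.

No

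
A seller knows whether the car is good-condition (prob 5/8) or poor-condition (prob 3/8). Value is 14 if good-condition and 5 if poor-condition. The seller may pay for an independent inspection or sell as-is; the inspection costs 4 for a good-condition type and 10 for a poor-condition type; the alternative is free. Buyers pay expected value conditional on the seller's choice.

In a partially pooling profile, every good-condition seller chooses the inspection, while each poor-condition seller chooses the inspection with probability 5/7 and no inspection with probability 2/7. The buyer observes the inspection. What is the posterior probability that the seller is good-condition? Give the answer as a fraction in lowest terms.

7/10

P(the inspection) = (5/8)·1 + (3/8)·(5/7) = 25/28.
By Bayes' rule, P(good-condition | the inspection) = (5/8) / (25/28) = 7/10.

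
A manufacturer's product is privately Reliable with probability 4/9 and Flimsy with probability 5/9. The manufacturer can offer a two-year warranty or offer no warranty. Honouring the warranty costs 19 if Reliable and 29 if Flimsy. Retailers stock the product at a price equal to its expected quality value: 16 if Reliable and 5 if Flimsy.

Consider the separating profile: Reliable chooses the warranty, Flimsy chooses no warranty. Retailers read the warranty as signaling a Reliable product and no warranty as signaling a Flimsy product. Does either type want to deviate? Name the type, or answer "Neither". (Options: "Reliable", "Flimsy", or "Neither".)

Reliable

The warranty pays 16; no warranty pays 5.
Reliable: assigned the warranty, nets 16 − 19 = -3; deviating to no warranty nets 5.
Flimsy: assigned no warranty, nets 5; deviating to the warranty nets 16 − 29 = -13.
The Reliable type gains 8 by deviating.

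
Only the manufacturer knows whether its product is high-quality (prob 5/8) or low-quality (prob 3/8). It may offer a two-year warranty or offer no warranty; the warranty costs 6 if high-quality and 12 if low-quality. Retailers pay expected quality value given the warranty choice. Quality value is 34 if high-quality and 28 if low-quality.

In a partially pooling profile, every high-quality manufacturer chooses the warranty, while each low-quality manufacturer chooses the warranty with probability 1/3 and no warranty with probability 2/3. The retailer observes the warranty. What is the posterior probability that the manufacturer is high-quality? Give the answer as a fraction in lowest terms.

P(the warranty) = (5/8)·1 + (3/8)·(1/3) = 3/4.
By Bayes' rule, P(high-quality | the warranty) = (5/8) / (3/4) = 5/6.

5/6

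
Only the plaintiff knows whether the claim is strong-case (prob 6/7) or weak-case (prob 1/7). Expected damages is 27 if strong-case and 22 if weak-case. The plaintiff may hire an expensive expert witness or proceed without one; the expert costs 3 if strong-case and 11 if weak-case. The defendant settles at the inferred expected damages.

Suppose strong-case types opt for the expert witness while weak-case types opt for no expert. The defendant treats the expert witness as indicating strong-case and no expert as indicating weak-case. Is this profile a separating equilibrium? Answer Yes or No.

Under these beliefs, the expert witness earns settlement 27 and no expert earns settlement 22.
strong-case: the expert witness nets 27 − 3 = 24; no expert nets 22. strong-case prefers the expert witness.
weak-case: the expert witness nets 27 − 11 = 16; no expert nets 22. weak-case prefers no expert.
Neither type deviates, so the separating profile is an equilibrium.

Yes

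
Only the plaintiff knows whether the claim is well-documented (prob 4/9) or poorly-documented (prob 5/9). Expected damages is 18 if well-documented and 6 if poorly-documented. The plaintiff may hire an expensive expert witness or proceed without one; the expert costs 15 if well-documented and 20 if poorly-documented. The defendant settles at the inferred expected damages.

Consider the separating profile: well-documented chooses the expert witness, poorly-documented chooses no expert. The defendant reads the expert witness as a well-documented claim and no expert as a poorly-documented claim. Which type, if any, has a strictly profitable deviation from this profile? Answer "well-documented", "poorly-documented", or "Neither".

The expert witness pays 18; no expert pays 6.
well-documented: assigned the expert witness, nets 18 − 15 = 3; deviating to no expert nets 6.
poorly-documented: assigned no expert, nets 6; deviating to the expert witness nets 18 − 20 = -2.
The well-documented type gains 3 by deviating.

well-documented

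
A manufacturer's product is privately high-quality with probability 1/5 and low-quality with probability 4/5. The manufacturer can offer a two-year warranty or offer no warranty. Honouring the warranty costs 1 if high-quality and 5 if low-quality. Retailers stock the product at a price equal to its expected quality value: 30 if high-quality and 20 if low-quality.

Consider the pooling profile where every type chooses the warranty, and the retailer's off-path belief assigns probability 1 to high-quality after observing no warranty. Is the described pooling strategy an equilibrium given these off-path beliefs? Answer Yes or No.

No

On path, the retailer holds the prior and pays 1/5·30 + 4/5·20 = 22. Off path (no warranty), believing high-quality, it pays 30.
high-quality: the warranty nets 22 − 1 = 21; no warranty nets 30. high-quality would deviate.
low-quality: the warranty nets 22 − 5 = 17; no warranty nets 30. low-quality would deviate.
A type deviates, so pooling fails.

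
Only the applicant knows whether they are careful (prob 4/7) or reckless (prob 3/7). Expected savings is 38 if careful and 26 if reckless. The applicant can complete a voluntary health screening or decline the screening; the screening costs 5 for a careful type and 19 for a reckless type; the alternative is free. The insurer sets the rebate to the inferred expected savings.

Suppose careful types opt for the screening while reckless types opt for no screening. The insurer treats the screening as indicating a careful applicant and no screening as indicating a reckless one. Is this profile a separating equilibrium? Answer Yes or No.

Under these beliefs, the screening earns rebate 38 and no screening earns rebate 26.
careful: the screening nets 38 − 5 = 33; no screening nets 26. careful prefers the screening.
reckless: the screening nets 38 − 19 = 19; no screening nets 26. reckless prefers no screening.
Neither type deviates, so the separating profile is an equilibrium.

Yes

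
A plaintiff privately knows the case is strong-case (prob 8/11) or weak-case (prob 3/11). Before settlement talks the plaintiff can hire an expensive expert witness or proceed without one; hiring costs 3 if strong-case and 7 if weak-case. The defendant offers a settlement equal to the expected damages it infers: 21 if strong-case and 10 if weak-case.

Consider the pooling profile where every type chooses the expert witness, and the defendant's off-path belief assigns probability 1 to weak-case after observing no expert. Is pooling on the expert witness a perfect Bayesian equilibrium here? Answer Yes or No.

Yes

On path, the defendant holds the prior and pays 8/11·21 + 3/11·10 = 18. Off path (no expert), believing weak-case, it pays 10.
strong-case: the expert witness nets 18 − 3 = 15; no expert nets 10. strong-case stays.
weak-case: the expert witness nets 18 − 7 = 11; no expert nets 10. weak-case stays.
No type deviates, so pooling is sustained.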